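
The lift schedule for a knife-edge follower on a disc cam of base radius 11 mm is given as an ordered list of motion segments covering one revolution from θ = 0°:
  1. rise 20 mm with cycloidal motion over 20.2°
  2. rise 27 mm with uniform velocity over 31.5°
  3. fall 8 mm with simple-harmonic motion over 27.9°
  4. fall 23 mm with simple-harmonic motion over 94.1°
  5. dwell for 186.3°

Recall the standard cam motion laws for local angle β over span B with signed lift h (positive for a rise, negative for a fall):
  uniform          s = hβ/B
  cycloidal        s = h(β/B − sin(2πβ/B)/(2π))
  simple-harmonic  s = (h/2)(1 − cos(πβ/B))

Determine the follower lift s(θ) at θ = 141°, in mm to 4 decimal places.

seg 1 [0°–20.2°] cycloidal, h=20: full span → s += 20 → s = 20.0000
seg 2 [20.2°–51.7°] uniform, h=27: full span → s += 27 → s = 47.0000
seg 3 [51.7°–79.6°] simple-harmonic, h=-8: full span → s += -8 → s = 39.0000
seg 4 [79.6°–173.7°] simple-harmonic, h=-23: θ=141° here. β=61.4, B=94.1. -23/2·(1 − cos(π·0.6525)) = -16.8011 → s = 22.1989

22.1989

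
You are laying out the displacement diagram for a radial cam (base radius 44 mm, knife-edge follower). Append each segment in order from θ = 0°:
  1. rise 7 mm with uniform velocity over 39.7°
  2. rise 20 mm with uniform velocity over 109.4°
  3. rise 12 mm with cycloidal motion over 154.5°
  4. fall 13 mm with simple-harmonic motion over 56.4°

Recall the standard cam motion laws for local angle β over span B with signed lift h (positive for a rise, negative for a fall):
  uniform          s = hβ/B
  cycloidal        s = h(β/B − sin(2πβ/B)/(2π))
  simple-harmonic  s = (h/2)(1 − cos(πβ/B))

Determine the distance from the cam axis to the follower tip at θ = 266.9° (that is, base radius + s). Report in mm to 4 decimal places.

seg 1 [0°–39.7°] uniform, h=7: full span → s += 7 → s = 7.0000
seg 2 [39.7°–149.1°] uniform, h=20: full span → s += 20 → s = 27.0000
seg 3 [149.1°–303.6°] cycloidal, h=12: θ=266.9° here. β=117.8, B=154.5. 12·(0.7625 − sin(2π·0.7625)/(2π)) = 11.0535 → s = 38.0535
radial distance = base radius + s = 44 + 38.0535 = 82.0535

82.0535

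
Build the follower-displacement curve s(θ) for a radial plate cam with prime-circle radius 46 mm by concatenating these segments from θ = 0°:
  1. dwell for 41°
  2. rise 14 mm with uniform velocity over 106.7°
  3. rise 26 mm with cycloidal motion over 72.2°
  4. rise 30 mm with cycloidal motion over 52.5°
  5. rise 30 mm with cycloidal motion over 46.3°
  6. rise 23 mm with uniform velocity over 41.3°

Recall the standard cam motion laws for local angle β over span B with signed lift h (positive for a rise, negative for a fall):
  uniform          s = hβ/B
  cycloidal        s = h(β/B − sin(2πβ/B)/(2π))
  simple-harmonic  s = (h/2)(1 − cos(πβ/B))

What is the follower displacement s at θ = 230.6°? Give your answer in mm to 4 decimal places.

seg 1 [0°–41°] dwell: s stays 0.0000
seg 2 [41°–147.7°] uniform, h=14: full span → s += 14 → s = 14.0000
seg 3 [147.7°–219.9°] cycloidal, h=26: full span → s += 26 → s = 40.0000
seg 4 [219.9°–272.4°] cycloidal, h=30: θ=230.6° here. β=10.7, B=52.5. 30·(0.2038 − sin(2π·0.2038)/(2π)) = 1.5393 → s = 41.5393

41.5393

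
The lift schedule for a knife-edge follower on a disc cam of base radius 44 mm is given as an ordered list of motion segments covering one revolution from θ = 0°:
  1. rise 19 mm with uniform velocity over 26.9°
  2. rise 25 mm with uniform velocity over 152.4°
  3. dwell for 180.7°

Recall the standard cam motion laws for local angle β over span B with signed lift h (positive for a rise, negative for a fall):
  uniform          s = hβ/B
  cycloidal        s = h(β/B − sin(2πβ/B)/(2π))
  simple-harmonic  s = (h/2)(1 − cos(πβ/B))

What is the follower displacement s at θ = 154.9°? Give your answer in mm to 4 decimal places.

seg 1 [0°–26.9°] uniform, h=19: full span → s += 19 → s = 19.0000
seg 2 [26.9°–179.3°] uniform, h=25: θ=154.9° here. β=128, B=152.4. 25·128/152.4 = 20.9974 → s = 39.9974

39.9974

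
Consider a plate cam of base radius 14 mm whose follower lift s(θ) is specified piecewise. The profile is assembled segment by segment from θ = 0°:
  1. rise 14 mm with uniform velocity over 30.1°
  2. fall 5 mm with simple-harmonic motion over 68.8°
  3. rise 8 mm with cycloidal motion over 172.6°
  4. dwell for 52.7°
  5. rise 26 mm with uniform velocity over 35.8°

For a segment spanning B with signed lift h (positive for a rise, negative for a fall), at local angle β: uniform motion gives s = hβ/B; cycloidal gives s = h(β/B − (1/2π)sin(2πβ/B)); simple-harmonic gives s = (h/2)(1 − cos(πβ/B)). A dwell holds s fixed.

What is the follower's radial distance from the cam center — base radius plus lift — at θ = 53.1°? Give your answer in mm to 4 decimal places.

seg 1 [0°–30.1°] uniform, h=14: full span → s += 14 → s = 14.0000
seg 2 [30.1°–98.9°] simple-harmonic, h=-5: θ=53.1° here. β=23, B=68.8. -5/2·(1 − cos(π·0.3343)) = -1.2566 → s = 12.7434
radial distance = base radius + s = 14 + 12.7434 = 26.7434

26.7434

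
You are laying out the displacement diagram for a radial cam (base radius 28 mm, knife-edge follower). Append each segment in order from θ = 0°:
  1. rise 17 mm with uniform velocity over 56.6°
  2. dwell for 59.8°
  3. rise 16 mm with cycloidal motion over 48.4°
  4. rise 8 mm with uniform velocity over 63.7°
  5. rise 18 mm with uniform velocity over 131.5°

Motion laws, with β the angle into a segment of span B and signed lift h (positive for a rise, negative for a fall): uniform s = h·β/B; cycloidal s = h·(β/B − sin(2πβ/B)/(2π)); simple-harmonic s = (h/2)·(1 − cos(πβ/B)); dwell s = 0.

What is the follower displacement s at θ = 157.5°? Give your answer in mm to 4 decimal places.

seg 1 [0°–56.6°] uniform, h=17: full span → s += 17 → s = 17.0000
seg 2 [56.6°–116.4°] dwell: s stays 17.0000
seg 3 [116.4°–164.8°] cycloidal, h=16: θ=157.5° here. β=41.1, B=48.4. 16·(0.8492 − sin(2π·0.8492)/(2π)) = 15.6547 → s = 32.6547

32.6547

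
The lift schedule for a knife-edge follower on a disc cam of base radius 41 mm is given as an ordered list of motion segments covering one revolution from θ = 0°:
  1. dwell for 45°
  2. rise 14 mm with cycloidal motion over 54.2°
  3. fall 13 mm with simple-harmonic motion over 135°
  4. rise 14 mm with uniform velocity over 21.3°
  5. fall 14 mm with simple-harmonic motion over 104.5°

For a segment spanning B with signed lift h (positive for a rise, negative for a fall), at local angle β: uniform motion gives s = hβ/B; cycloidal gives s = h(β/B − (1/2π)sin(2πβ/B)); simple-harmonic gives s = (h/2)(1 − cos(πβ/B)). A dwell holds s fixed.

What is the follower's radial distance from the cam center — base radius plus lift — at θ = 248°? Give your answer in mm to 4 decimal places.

seg 1 [0°–45°] dwell: s stays 0.0000
seg 2 [45°–99.2°] cycloidal, h=14: full span → s += 14 → s = 14.0000
seg 3 [99.2°–234.2°] simple-harmonic, h=-13: full span → s += -13 → s = 1.0000
seg 4 [234.2°–255.5°] uniform, h=14: θ=248° here. β=13.8, B=21.3. 14·13.8/21.3 = 9.0704 → s = 10.0704
radial distance = base radius + s = 41 + 10.0704 = 51.0704

51.0704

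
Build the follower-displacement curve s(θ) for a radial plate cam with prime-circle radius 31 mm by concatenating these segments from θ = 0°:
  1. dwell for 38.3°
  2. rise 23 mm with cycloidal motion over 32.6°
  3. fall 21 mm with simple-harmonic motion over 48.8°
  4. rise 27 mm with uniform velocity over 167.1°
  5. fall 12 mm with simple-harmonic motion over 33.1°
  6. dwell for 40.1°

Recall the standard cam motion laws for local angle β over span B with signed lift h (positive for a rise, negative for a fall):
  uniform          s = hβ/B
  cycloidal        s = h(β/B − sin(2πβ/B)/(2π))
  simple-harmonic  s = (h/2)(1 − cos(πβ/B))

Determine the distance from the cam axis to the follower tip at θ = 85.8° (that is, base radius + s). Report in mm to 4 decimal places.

seg 1 [0°–38.3°] dwell: s stays 0.0000
seg 2 [38.3°–70.9°] cycloidal, h=23: full span → s += 23 → s = 23.0000
seg 3 [70.9°–119.7°] simple-harmonic, h=-21: θ=85.8° here. β=14.9, B=48.8. -21/2·(1 − cos(π·0.3053)) = -4.4713 → s = 18.5287
radial distance = base radius + s = 31 + 18.5287 = 49.5287

49.5287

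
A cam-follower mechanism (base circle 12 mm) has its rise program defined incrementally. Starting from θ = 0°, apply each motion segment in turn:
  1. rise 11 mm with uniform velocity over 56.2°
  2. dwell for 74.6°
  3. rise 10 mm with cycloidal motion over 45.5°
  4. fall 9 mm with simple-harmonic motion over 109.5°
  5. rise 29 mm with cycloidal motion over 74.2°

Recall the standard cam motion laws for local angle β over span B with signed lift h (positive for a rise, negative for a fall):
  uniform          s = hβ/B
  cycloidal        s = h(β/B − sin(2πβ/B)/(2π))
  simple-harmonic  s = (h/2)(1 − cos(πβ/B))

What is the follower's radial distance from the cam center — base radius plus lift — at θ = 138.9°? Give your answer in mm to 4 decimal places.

seg 1 [0°–56.2°] uniform, h=11: full span → s += 11 → s = 11.0000
seg 2 [56.2°–130.8°] dwell: s stays 11.0000
seg 3 [130.8°–176.3°] cycloidal, h=10: θ=138.9° here. β=8.1, B=45.5. 10·(0.1780 − sin(2π·0.1780)/(2π)) = 0.3487 → s = 11.3487
radial distance = base radius + s = 12 + 11.3487 = 23.3487

23.3487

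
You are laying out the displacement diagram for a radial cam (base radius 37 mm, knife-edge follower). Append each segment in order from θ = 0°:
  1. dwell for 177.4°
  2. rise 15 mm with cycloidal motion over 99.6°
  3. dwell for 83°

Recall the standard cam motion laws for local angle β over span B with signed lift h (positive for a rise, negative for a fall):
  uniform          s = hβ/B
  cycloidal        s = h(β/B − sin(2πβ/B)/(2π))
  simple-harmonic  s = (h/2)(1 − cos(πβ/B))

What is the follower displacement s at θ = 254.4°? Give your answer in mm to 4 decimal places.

seg 1 [0°–177.4°] dwell: s stays 0.0000
seg 2 [177.4°–277°] cycloidal, h=15: θ=254.4° here. β=77, B=99.6. 15·(0.7731 − sin(2π·0.7731)/(2π)) = 13.9586 → s = 13.9586

13.9586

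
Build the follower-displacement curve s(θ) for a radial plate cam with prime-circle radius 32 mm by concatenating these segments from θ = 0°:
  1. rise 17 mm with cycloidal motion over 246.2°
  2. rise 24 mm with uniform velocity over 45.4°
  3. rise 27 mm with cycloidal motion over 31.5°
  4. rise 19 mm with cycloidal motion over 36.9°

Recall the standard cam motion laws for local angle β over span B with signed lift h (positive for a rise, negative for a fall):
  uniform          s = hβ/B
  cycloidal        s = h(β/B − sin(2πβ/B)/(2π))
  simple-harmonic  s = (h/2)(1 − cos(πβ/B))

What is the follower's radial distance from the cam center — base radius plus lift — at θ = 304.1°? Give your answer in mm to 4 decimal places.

seg 1 [0°–246.2°] cycloidal, h=17: full span → s += 17 → s = 17.0000
seg 2 [246.2°–291.6°] uniform, h=24: full span → s += 24 → s = 41.0000
seg 3 [291.6°–323.1°] cycloidal, h=27: θ=304.1° here. β=12.5, B=31.5. 27·(0.3968 − sin(2π·0.3968)/(2π)) = 8.1196 → s = 49.1196
radial distance = base radius + s = 32 + 49.1196 = 81.1196

81.1196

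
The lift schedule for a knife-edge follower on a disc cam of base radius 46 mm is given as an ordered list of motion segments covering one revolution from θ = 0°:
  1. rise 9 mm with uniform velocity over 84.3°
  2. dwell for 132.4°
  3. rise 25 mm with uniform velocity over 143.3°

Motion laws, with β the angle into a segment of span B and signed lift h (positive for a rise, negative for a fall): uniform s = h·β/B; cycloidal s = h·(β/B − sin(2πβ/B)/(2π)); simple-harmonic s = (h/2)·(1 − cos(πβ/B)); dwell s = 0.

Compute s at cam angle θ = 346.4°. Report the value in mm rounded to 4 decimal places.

seg 1 [0°–84.3°] uniform, h=9: full span → s += 9 → s = 9.0000
seg 2 [84.3°–216.7°] dwell: s stays 9.0000
seg 3 [216.7°–360°] uniform, h=25: θ=346.4° here. β=129.7, B=143.3. 25·129.7/143.3 = 22.6274 → s = 31.6274

31.6274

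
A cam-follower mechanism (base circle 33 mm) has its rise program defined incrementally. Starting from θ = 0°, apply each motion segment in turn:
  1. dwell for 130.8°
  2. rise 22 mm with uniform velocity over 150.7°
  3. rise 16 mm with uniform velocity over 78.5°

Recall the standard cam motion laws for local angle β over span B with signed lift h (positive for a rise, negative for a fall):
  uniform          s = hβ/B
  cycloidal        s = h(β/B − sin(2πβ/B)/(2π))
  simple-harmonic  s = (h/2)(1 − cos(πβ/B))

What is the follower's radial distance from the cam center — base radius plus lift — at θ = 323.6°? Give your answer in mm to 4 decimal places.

seg 1 [0°–130.8°] dwell: s stays 0.0000
seg 2 [130.8°–281.5°] uniform, h=22: full span → s += 22 → s = 22.0000
seg 3 [281.5°–360°] uniform, h=16: θ=323.6° here. β=42.1, B=78.5. 16·42.1/78.5 = 8.5809 → s = 30.5809
radial distance = base radius + s = 33 + 30.5809 = 63.5809

63.5809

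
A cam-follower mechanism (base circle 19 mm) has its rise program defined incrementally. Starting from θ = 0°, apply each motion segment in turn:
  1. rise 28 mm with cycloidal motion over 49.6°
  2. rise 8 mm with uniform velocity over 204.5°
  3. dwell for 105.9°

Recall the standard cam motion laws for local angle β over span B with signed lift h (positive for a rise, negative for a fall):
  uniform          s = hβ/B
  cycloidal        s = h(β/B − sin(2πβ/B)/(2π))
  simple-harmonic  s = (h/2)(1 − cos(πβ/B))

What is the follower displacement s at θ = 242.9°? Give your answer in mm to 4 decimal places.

seg 1 [0°–49.6°] cycloidal, h=28: full span → s += 28 → s = 28.0000
seg 2 [49.6°–254.1°] uniform, h=8: θ=242.9° here. β=193.3, B=204.5. 8·193.3/204.5 = 7.5619 → s = 35.5619

35.5619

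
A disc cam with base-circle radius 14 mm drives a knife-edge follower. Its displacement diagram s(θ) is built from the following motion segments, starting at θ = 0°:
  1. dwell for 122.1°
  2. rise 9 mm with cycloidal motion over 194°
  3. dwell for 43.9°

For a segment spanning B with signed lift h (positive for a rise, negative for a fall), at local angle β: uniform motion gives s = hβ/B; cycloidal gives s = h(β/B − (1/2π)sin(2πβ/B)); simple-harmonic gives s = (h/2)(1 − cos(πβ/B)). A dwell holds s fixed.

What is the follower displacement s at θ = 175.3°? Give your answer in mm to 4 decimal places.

seg 1 [0°–122.1°] dwell: s stays 0.0000
seg 2 [122.1°–316.1°] cycloidal, h=9: θ=175.3° here. β=53.2, B=194. 9·(0.2742 − sin(2π·0.2742)/(2π)) = 1.0522 → s = 1.0522

1.0522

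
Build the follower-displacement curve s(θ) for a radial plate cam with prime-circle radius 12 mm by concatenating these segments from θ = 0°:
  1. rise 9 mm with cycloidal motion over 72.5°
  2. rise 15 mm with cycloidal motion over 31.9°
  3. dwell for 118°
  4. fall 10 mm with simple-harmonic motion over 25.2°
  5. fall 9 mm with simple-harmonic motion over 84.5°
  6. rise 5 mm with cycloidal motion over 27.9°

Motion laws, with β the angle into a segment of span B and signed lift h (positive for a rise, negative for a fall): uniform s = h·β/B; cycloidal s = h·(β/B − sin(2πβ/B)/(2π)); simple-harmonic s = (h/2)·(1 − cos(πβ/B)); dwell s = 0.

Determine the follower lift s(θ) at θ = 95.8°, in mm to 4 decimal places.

seg 1 [0°–72.5°] cycloidal, h=9: full span → s += 9 → s = 9.0000
seg 2 [72.5°–104.4°] cycloidal, h=15: θ=95.8° here. β=23.3, B=31.9. 15·(0.7304 − sin(2π·0.7304)/(2π)) = 13.3254 → s = 22.3254

22.3254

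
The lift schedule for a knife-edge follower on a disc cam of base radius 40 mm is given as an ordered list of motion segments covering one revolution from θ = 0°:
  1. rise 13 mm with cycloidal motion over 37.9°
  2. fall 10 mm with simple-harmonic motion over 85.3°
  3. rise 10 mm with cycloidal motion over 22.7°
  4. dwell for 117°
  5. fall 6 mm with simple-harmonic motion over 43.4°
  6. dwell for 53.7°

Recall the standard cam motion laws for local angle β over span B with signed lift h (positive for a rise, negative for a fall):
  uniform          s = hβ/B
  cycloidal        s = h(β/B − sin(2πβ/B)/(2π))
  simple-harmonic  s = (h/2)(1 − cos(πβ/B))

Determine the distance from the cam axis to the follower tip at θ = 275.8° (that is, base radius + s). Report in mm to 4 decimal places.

seg 1 [0°–37.9°] cycloidal, h=13: full span → s += 13 → s = 13.0000
seg 2 [37.9°–123.2°] simple-harmonic, h=-10: full span → s += -10 → s = 3.0000
seg 3 [123.2°–145.9°] cycloidal, h=10: full span → s += 10 → s = 13.0000
seg 4 [145.9°–262.9°] dwell: s stays 13.0000
seg 5 [262.9°–306.3°] simple-harmonic, h=-6: θ=275.8° here. β=12.9, B=43.4. -6/2·(1 − cos(π·0.2972)) = -1.2156 → s = 11.7844
radial distance = base radius + s = 40 + 11.7844 = 51.7844

51.7844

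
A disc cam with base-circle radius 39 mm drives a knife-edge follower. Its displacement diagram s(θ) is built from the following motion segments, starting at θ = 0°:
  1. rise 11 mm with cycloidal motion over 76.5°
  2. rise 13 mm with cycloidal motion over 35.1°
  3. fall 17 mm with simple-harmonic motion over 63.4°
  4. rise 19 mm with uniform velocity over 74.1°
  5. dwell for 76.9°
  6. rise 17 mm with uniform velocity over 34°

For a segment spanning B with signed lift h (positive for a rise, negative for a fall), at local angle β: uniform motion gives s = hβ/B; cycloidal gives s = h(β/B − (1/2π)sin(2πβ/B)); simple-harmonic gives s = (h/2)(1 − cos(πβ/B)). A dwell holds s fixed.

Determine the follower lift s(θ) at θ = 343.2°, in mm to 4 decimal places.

seg 1 [0°–76.5°] cycloidal, h=11: full span → s += 11 → s = 11.0000
seg 2 [76.5°–111.6°] cycloidal, h=13: full span → s += 13 → s = 24.0000
seg 3 [111.6°–175°] simple-harmonic, h=-17: full span → s += -17 → s = 7.0000
seg 4 [175°–249.1°] uniform, h=19: full span → s += 19 → s = 26.0000
seg 5 [249.1°–326°] dwell: s stays 26.0000
seg 6 [326°–360°] uniform, h=17: θ=343.2° here. β=17.2, B=34. 17·17.2/34 = 8.6000 → s = 34.6000

34.6000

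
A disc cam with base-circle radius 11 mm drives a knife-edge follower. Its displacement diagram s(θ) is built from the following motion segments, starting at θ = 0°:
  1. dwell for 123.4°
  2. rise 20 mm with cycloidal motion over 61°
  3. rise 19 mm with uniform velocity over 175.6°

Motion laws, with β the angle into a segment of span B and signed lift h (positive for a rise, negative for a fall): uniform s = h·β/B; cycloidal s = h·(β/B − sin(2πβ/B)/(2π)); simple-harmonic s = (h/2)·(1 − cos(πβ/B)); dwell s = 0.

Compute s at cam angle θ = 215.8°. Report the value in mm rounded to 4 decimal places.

seg 1 [0°–123.4°] dwell: s stays 0.0000
seg 2 [123.4°–184.4°] cycloidal, h=20: full span → s += 20 → s = 20.0000
seg 3 [184.4°–360°] uniform, h=19: θ=215.8° here. β=31.4, B=175.6. 19·31.4/175.6 = 3.3975 → s = 23.3975

23.3975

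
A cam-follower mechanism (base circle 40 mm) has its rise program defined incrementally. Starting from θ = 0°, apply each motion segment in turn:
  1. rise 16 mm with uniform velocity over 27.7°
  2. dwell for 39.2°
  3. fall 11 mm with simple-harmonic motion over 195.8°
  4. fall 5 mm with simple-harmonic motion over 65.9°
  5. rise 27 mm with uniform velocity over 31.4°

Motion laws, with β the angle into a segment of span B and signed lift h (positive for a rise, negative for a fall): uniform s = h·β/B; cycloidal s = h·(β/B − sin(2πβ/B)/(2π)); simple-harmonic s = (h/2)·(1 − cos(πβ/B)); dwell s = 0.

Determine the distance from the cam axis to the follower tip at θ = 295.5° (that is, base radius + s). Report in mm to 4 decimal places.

seg 1 [0°–27.7°] uniform, h=16: full span → s += 16 → s = 16.0000
seg 2 [27.7°–66.9°] dwell: s stays 16.0000
seg 3 [66.9°–262.7°] simple-harmonic, h=-11: full span → s += -11 → s = 5.0000
seg 4 [262.7°–328.6°] simple-harmonic, h=-5: θ=295.5° here. β=32.8, B=65.9. -5/2·(1 − cos(π·0.4977)) = -2.4821 → s = 2.5179
radial distance = base radius + s = 40 + 2.5179 = 42.5179

42.5179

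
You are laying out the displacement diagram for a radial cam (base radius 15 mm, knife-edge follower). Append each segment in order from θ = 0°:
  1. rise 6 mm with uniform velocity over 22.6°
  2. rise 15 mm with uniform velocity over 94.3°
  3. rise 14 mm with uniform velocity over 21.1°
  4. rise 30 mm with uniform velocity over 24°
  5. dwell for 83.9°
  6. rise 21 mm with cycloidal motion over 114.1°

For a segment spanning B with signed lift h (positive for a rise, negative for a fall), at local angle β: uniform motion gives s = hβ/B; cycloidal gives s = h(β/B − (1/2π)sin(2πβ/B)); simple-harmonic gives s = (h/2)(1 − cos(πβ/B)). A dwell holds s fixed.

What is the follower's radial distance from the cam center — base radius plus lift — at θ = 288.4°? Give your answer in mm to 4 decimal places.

seg 1 [0°–22.6°] uniform, h=6: full span → s += 6 → s = 6.0000
seg 2 [22.6°–116.9°] uniform, h=15: full span → s += 15 → s = 21.0000
seg 3 [116.9°–138°] uniform, h=14: full span → s += 14 → s = 35.0000
seg 4 [138°–162°] uniform, h=30: full span → s += 30 → s = 65.0000
seg 5 [162°–245.9°] dwell: s stays 65.0000
seg 6 [245.9°–360°] cycloidal, h=21: θ=288.4° here. β=42.5, B=114.1. 21·(0.3725 − sin(2π·0.3725)/(2π)) = 5.4216 → s = 70.4216
radial distance = base radius + s = 15 + 70.4216 = 85.4216

85.4216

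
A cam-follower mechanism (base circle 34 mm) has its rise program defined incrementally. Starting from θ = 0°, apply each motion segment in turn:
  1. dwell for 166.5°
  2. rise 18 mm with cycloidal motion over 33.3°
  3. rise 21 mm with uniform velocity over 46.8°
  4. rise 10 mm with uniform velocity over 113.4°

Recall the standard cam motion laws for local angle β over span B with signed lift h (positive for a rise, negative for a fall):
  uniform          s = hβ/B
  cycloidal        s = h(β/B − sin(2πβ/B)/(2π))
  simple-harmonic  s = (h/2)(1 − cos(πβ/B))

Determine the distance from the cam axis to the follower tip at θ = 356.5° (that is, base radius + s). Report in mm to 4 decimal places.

seg 1 [0°–166.5°] dwell: s stays 0.0000
seg 2 [166.5°–199.8°] cycloidal, h=18: full span → s += 18 → s = 18.0000
seg 3 [199.8°–246.6°] uniform, h=21: full span → s += 21 → s = 39.0000
seg 4 [246.6°–360°] uniform, h=10: θ=356.5° here. β=109.9, B=113.4. 10·109.9/113.4 = 9.6914 → s = 48.6914
radial distance = base radius + s = 34 + 48.6914 = 82.6914

82.6914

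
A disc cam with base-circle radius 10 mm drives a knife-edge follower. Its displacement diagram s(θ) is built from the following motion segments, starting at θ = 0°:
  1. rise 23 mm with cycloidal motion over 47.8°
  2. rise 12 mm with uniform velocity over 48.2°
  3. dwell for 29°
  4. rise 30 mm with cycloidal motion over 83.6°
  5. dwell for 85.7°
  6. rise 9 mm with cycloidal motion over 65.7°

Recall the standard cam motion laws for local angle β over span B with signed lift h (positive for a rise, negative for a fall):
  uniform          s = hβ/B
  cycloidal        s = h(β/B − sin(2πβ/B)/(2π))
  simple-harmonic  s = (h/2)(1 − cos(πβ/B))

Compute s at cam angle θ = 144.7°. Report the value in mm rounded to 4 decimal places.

seg 1 [0°–47.8°] cycloidal, h=23: full span → s += 23 → s = 23.0000
seg 2 [47.8°–96°] uniform, h=12: full span → s += 12 → s = 35.0000
seg 3 [96°–125°] dwell: s stays 35.0000
seg 4 [125°–208.6°] cycloidal, h=30: θ=144.7° here. β=19.7, B=83.6. 30·(0.2356 − sin(2π·0.2356)/(2π)) = 2.3141 → s = 37.3141

37.3141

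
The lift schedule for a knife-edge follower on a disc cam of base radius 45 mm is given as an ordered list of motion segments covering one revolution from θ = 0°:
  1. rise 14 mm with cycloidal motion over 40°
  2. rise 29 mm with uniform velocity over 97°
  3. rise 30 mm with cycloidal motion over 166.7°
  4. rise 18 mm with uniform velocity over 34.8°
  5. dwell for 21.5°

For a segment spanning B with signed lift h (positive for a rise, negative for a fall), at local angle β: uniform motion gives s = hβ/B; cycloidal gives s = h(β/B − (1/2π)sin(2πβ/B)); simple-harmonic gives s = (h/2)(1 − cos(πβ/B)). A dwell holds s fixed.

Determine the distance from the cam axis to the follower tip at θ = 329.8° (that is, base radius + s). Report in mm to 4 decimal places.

seg 1 [0°–40°] cycloidal, h=14: full span → s += 14 → s = 14.0000
seg 2 [40°–137°] uniform, h=29: full span → s += 29 → s = 43.0000
seg 3 [137°–303.7°] cycloidal, h=30: full span → s += 30 → s = 73.0000
seg 4 [303.7°–338.5°] uniform, h=18: θ=329.8° here. β=26.1, B=34.8. 18·26.1/34.8 = 13.5000 → s = 86.5000
radial distance = base radius + s = 45 + 86.5000 = 131.5000

131.5000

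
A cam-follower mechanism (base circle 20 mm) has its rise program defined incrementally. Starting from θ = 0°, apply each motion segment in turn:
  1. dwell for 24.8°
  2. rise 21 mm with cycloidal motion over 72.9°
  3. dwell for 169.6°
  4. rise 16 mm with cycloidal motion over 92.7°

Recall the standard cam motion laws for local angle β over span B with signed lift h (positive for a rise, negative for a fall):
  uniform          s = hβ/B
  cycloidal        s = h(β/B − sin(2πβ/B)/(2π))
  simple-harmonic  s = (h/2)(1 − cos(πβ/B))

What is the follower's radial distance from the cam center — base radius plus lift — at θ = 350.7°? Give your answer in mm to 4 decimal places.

seg 1 [0°–24.8°] dwell: s stays 0.0000
seg 2 [24.8°–97.7°] cycloidal, h=21: full span → s += 21 → s = 21.0000
seg 3 [97.7°–267.3°] dwell: s stays 21.0000
seg 4 [267.3°–360°] cycloidal, h=16: θ=350.7° here. β=83.4, B=92.7. 16·(0.8997 − sin(2π·0.8997)/(2π)) = 15.8958 → s = 36.8958
radial distance = base radius + s = 20 + 36.8958 = 56.8958

56.8958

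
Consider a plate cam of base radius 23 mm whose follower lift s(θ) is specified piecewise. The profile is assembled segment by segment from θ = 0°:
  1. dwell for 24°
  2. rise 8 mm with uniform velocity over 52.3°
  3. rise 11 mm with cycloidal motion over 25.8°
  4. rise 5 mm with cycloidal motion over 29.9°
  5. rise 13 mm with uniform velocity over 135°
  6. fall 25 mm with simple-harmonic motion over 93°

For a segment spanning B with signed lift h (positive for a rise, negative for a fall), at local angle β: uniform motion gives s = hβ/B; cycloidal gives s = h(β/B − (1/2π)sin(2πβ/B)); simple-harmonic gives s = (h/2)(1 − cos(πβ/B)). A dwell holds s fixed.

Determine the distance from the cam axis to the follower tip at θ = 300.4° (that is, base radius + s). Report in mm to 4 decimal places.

seg 1 [0°–24°] dwell: s stays 0.0000
seg 2 [24°–76.3°] uniform, h=8: full span → s += 8 → s = 8.0000
seg 3 [76.3°–102.1°] cycloidal, h=11: full span → s += 11 → s = 19.0000
seg 4 [102.1°–132°] cycloidal, h=5: full span → s += 5 → s = 24.0000
seg 5 [132°–267°] uniform, h=13: full span → s += 13 → s = 37.0000
seg 6 [267°–360°] simple-harmonic, h=-25: θ=300.4° here. β=33.4, B=93. -25/2·(1 − cos(π·0.3591)) = -7.1472 → s = 29.8528
radial distance = base radius + s = 23 + 29.8528 = 52.8528

52.8528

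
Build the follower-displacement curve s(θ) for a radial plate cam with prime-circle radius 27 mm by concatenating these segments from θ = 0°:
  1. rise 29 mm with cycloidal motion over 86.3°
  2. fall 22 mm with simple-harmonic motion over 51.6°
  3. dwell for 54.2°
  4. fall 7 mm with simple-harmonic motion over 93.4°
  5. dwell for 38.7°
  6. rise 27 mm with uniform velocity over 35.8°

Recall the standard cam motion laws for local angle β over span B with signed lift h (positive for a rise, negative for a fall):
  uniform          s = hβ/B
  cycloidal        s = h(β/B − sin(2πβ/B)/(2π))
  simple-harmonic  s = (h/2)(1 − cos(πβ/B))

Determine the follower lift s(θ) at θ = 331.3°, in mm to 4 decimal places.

seg 1 [0°–86.3°] cycloidal, h=29: full span → s += 29 → s = 29.0000
seg 2 [86.3°–137.9°] simple-harmonic, h=-22: full span → s += -22 → s = 7.0000
seg 3 [137.9°–192.1°] dwell: s stays 7.0000
seg 4 [192.1°–285.5°] simple-harmonic, h=-7: full span → s += -7 → s = 0.0000
seg 5 [285.5°–324.2°] dwell: s stays 0.0000
seg 6 [324.2°–360°] uniform, h=27: θ=331.3° here. β=7.1, B=35.8. 27·7.1/35.8 = 5.3547 → s = 5.3547

5.3547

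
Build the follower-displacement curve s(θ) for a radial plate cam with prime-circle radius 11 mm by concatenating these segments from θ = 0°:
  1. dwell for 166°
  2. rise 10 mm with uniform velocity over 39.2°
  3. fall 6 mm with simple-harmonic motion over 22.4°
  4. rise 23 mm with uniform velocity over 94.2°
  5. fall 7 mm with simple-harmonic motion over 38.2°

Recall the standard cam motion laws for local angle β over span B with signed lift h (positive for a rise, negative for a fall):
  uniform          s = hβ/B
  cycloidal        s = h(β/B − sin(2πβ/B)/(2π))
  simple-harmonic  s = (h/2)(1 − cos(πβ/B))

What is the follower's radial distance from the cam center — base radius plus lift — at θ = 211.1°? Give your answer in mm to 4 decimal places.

seg 1 [0°–166°] dwell: s stays 0.0000
seg 2 [166°–205.2°] uniform, h=10: full span → s += 10 → s = 10.0000
seg 3 [205.2°–227.6°] simple-harmonic, h=-6: θ=211.1° here. β=5.9, B=22.4. -6/2·(1 − cos(π·0.2634)) = -0.9698 → s = 9.0302
radial distance = base radius + s = 11 + 9.0302 = 20.0302

20.0302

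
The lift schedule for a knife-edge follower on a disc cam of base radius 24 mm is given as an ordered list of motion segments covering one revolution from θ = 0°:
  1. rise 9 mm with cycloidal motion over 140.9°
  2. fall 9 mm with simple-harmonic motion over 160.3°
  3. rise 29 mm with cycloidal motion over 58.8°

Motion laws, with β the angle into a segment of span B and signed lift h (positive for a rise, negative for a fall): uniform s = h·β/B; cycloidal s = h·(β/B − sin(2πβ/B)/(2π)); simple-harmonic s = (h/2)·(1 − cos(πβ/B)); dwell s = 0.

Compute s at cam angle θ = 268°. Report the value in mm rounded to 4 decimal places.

seg 1 [0°–140.9°] cycloidal, h=9: full span → s += 9 → s = 9.0000
seg 2 [140.9°–301.2°] simple-harmonic, h=-9: θ=268° here. β=127.1, B=160.3. -9/2·(1 − cos(π·0.7929)) = -8.0806 → s = 0.9194

0.9194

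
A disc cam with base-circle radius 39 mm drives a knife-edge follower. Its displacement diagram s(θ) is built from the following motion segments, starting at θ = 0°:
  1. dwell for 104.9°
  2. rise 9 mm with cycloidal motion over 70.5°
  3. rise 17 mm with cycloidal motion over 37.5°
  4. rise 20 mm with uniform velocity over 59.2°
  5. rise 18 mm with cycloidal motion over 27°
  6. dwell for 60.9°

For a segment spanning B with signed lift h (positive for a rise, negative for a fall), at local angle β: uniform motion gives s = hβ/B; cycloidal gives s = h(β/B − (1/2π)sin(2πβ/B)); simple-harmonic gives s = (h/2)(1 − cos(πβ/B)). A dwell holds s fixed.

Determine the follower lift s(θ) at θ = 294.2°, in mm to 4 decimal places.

seg 1 [0°–104.9°] dwell: s stays 0.0000
seg 2 [104.9°–175.4°] cycloidal, h=9: full span → s += 9 → s = 9.0000
seg 3 [175.4°–212.9°] cycloidal, h=17: full span → s += 17 → s = 26.0000
seg 4 [212.9°–272.1°] uniform, h=20: full span → s += 20 → s = 46.0000
seg 5 [272.1°–299.1°] cycloidal, h=18: θ=294.2° here. β=22.1, B=27. 18·(0.8185 − sin(2π·0.8185)/(2π)) = 17.3367 → s = 63.3367

63.3367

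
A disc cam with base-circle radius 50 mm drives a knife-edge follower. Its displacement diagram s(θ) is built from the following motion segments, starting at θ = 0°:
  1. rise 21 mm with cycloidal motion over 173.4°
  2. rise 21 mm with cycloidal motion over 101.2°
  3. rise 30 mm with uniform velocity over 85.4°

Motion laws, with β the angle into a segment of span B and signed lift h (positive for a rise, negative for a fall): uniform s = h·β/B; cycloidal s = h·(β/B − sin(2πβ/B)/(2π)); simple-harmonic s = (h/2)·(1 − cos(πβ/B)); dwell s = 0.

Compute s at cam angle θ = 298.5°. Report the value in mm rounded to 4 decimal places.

seg 1 [0°–173.4°] cycloidal, h=21: full span → s += 21 → s = 21.0000
seg 2 [173.4°–274.6°] cycloidal, h=21: full span → s += 21 → s = 42.0000
seg 3 [274.6°–360°] uniform, h=30: θ=298.5° here. β=23.9, B=85.4. 30·23.9/85.4 = 8.3958 → s = 50.3958

50.3958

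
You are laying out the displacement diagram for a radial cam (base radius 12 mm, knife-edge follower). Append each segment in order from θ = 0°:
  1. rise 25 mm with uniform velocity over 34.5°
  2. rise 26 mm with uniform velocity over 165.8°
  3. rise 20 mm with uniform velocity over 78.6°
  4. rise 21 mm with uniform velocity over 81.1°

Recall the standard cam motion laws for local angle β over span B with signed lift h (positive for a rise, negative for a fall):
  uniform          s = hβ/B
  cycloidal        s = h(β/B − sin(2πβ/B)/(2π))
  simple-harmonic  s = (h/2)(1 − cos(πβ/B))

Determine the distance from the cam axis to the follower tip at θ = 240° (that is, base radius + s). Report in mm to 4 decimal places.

seg 1 [0°–34.5°] uniform, h=25: full span → s += 25 → s = 25.0000
seg 2 [34.5°–200.3°] uniform, h=26: full span → s += 26 → s = 51.0000
seg 3 [200.3°–278.9°] uniform, h=20: θ=240° here. β=39.7, B=78.6. 20·39.7/78.6 = 10.1018 → s = 61.1018
radial distance = base radius + s = 12 + 61.1018 = 73.1018

73.1018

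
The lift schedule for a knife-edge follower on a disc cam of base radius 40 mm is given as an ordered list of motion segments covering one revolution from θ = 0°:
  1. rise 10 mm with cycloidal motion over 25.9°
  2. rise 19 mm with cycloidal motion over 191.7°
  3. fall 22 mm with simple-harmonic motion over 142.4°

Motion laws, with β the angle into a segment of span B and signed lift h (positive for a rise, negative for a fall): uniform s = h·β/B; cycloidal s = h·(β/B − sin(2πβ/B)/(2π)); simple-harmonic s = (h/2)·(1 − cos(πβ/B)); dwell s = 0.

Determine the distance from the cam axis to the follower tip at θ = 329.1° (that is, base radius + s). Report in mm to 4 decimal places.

seg 1 [0°–25.9°] cycloidal, h=10: full span → s += 10 → s = 10.0000
seg 2 [25.9°–217.6°] cycloidal, h=19: full span → s += 19 → s = 29.0000
seg 3 [217.6°–360°] simple-harmonic, h=-22: θ=329.1° here. β=111.5, B=142.4. -22/2·(1 − cos(π·0.7830)) = -19.5415 → s = 9.4585
radial distance = base radius + s = 40 + 9.4585 = 49.4585

49.4585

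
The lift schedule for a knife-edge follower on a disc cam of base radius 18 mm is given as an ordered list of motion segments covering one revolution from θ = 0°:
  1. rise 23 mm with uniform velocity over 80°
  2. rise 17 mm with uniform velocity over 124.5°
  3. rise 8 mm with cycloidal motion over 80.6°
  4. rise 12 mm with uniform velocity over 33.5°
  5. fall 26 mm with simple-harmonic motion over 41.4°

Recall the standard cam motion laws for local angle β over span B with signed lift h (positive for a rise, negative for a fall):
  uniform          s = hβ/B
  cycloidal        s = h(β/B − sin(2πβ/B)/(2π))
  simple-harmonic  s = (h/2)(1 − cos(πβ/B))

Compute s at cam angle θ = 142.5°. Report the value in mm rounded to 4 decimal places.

seg 1 [0°–80°] uniform, h=23: full span → s += 23 → s = 23.0000
seg 2 [80°–204.5°] uniform, h=17: θ=142.5° here. β=62.5, B=124.5. 17·62.5/124.5 = 8.5341 → s = 31.5341

31.5341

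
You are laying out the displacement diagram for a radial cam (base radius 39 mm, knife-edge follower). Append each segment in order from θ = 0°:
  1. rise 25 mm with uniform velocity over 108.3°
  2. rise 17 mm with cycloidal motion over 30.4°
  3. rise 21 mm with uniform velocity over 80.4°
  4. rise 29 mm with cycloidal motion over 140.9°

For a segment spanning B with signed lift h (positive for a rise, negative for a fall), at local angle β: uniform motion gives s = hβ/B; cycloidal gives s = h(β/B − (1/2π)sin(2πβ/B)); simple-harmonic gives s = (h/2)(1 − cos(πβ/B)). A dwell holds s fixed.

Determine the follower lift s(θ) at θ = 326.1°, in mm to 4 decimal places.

seg 1 [0°–108.3°] uniform, h=25: full span → s += 25 → s = 25.0000
seg 2 [108.3°–138.7°] cycloidal, h=17: full span → s += 17 → s = 42.0000
seg 3 [138.7°–219.1°] uniform, h=21: full span → s += 21 → s = 63.0000
seg 4 [219.1°–360°] cycloidal, h=29: θ=326.1° here. β=107, B=140.9. 29·(0.7594 − sin(2π·0.7594)/(2π)) = 26.6302 → s = 89.6302

89.6302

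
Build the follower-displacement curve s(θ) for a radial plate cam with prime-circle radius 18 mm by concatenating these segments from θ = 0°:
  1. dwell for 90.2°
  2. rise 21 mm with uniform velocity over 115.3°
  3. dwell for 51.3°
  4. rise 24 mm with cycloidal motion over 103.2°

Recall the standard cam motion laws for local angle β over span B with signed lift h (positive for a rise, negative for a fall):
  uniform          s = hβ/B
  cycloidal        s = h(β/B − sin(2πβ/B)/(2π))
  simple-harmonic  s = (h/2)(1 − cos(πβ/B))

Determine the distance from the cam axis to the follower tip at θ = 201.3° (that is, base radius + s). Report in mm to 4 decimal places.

seg 1 [0°–90.2°] dwell: s stays 0.0000
seg 2 [90.2°–205.5°] uniform, h=21: θ=201.3° here. β=111.1, B=115.3. 21·111.1/115.3 = 20.2350 → s = 20.2350
radial distance = base radius + s = 18 + 20.2350 = 38.2350

38.2350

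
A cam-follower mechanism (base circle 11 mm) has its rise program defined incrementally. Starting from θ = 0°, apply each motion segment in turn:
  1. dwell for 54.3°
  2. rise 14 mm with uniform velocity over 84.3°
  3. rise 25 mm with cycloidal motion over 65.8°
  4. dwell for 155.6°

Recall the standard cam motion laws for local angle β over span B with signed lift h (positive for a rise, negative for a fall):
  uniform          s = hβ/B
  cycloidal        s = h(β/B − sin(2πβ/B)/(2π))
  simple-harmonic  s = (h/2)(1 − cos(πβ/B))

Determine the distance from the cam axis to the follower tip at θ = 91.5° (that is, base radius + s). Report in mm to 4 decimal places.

seg 1 [0°–54.3°] dwell: s stays 0.0000
seg 2 [54.3°–138.6°] uniform, h=14: θ=91.5° here. β=37.2, B=84.3. 14·37.2/84.3 = 6.1779 → s = 6.1779
radial distance = base radius + s = 11 + 6.1779 = 17.1779

17.1779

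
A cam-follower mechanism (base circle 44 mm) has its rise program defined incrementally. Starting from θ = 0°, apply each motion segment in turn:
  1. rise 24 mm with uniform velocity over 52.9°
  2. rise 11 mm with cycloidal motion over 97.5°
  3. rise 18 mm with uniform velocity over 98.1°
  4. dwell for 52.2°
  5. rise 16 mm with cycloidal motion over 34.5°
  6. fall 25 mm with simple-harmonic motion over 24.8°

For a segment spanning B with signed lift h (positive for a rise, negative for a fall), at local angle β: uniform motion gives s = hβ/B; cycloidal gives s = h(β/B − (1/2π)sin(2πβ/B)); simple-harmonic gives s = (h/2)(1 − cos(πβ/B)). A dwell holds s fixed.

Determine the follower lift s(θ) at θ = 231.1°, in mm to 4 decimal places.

seg 1 [0°–52.9°] uniform, h=24: full span → s += 24 → s = 24.0000
seg 2 [52.9°–150.4°] cycloidal, h=11: full span → s += 11 → s = 35.0000
seg 3 [150.4°–248.5°] uniform, h=18: θ=231.1° here. β=80.7, B=98.1. 18·80.7/98.1 = 14.8073 → s = 49.8073

49.8073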